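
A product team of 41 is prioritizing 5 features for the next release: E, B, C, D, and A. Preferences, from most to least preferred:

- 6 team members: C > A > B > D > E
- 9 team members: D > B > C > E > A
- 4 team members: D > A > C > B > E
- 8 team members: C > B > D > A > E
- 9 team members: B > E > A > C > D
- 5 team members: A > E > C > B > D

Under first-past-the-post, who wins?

C

First-place votes: E 0, B 9, C 14, D 13, A 5.
C has the most first-place votes.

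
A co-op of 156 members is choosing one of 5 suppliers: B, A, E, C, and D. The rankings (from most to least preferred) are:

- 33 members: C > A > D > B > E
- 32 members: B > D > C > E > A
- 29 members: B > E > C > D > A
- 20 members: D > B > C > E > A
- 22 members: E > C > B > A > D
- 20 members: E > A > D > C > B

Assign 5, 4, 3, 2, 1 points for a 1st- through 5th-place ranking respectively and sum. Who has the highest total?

B: 33·2 + 32·5 + 29·5 + 20·4 + 22·3 + 20·1 = 537
A: 33·4 + 32·1 + 29·1 + 20·1 + 22·2 + 20·4 = 337
E: 33·1 + 32·2 + 29·4 + 20·2 + 22·5 + 20·5 = 463
C: 33·5 + 32·3 + 29·3 + 20·3 + 22·4 + 20·2 = 536
D: 33·3 + 32·4 + 29·2 + 20·5 + 22·1 + 20·3 = 467
B has the highest Borda score (537).

B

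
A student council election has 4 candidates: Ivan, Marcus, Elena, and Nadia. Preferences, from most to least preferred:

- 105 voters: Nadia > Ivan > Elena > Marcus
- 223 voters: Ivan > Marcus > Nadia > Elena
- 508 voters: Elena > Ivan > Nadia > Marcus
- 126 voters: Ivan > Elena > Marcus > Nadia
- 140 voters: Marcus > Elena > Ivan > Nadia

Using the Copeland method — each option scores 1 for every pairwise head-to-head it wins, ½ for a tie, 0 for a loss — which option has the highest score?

Elena

Ivan: beats Marcus and Nadia; loses to Elena → score 2.
Marcus: loses to Ivan, Elena, and Nadia → score 0.
Elena: beats Ivan, Marcus, and Nadia → score 3.
Nadia: beats Marcus; loses to Ivan and Elena → score 1.
Elena has the best pairwise record.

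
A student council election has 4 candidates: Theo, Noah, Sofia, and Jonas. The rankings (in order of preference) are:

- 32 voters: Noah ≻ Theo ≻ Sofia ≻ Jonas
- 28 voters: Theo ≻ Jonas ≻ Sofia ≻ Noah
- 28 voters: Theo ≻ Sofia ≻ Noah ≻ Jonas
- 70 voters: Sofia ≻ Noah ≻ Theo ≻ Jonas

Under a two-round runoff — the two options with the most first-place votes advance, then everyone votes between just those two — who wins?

Theo

Round 1 first-place votes: Theo 56, Noah 32, Sofia 70, Jonas 0.
Sofia and Theo advance.
Runoff: Sofia is preferred to Theo by 70 voters; Theo by 88.
Theo wins the runoff.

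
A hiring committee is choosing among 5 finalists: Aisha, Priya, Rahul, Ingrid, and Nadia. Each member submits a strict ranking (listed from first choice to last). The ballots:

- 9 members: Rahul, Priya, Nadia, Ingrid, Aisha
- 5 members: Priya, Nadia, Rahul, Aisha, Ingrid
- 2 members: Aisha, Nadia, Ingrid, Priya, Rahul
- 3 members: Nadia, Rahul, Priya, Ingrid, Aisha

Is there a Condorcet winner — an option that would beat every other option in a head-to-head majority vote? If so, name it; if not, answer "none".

Checking pairwise contests:
Priya beats Aisha 17–2.
Rahul beats Priya 12–7.
Nadia beats Rahul 10–9.
Priya beats Ingrid 17–2.
Priya beats Nadia 14–5.
Every option loses at least one head-to-head, so there is no Condorcet winner.

none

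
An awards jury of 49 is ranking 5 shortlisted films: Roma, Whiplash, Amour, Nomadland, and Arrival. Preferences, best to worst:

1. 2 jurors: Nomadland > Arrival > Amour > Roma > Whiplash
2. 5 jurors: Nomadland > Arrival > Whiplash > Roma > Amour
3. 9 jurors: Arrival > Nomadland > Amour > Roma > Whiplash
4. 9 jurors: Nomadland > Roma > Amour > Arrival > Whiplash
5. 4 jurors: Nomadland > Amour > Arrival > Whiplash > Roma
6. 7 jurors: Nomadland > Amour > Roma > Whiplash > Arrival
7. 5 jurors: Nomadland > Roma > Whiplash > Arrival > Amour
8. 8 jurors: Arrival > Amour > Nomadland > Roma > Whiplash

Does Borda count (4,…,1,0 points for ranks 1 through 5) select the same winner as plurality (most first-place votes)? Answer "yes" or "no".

yes

Borda — scores: Roma 80, Whiplash 31, Amour 97, Nomadland 171, Arrival 111. Winner: Nomadland.
Plurality — first-place votes: Roma 0, Whiplash 0, Amour 0, Nomadland 32, Arrival 17. Winner: Nomadland.
The two methods agree.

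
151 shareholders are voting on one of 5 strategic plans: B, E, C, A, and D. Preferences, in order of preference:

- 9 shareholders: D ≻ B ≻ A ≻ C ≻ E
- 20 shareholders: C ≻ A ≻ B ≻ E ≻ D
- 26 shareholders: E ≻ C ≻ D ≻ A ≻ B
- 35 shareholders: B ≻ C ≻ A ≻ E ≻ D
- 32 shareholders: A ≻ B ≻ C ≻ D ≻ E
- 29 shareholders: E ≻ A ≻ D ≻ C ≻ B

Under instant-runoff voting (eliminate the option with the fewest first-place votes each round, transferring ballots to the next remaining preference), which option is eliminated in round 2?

Round 1: B 35, E 55, C 20, A 32, D 9. Eliminate D.
Round 2: B 44, E 55, C 20, A 32. Eliminate C.

C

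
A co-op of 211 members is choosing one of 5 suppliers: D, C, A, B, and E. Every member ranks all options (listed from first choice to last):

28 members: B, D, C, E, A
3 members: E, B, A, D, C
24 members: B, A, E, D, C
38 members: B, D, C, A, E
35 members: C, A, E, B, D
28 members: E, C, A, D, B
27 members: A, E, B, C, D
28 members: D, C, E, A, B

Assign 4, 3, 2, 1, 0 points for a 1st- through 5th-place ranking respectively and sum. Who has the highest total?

C

D: 28·3 + 3·1 + 24·1 + 38·3 + 35·0 + 28·1 + 27·0 + 28·4 = 365
C: 28·2 + 3·0 + 24·0 + 38·2 + 35·4 + 28·3 + 27·1 + 28·3 = 467
A: 28·0 + 3·2 + 24·3 + 38·1 + 35·3 + 28·2 + 27·4 + 28·1 = 413
B: 28·4 + 3·3 + 24·4 + 38·4 + 35·1 + 28·0 + 27·2 + 28·0 = 458
E: 28·1 + 3·4 + 24·2 + 38·0 + 35·2 + 28·4 + 27·3 + 28·2 = 407
C has the highest Borda score (467).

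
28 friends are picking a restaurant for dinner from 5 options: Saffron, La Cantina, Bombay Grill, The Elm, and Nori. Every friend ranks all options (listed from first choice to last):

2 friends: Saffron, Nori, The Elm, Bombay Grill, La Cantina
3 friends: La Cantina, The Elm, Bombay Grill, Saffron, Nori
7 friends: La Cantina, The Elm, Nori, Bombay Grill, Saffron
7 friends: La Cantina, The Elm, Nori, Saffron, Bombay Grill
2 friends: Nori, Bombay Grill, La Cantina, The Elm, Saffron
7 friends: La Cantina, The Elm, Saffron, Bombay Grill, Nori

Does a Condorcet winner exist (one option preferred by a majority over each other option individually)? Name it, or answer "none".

La Cantina

La Cantina vs Saffron: 26–2 for La Cantina.
La Cantina vs Bombay Grill: 24–4 for La Cantina.
La Cantina vs The Elm: 26–2 for La Cantina.
La Cantina vs Nori: 24–4 for La Cantina.
La Cantina beats every other option head-to-head.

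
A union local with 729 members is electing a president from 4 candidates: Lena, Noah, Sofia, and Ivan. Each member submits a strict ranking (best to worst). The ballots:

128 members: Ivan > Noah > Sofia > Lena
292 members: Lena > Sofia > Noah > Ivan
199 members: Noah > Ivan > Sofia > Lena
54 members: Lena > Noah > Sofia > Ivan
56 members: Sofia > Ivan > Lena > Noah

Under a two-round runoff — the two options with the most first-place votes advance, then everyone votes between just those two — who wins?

Round 1 first-place votes: Lena 346, Noah 199, Sofia 56, Ivan 128.
Lena and Noah advance.
Runoff: Lena is preferred to Noah by 402 voters; Noah by 327.
Lena wins the runoff.

Lena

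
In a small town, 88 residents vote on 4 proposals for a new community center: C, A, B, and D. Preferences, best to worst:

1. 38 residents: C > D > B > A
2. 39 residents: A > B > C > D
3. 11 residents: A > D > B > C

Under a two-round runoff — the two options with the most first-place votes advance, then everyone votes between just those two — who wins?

A

Round 1 first-place votes: C 38, A 50, B 0, D 0.
A and C advance.
Runoff: A is preferred to C by 50 voters; C by 38.
A wins the runoff.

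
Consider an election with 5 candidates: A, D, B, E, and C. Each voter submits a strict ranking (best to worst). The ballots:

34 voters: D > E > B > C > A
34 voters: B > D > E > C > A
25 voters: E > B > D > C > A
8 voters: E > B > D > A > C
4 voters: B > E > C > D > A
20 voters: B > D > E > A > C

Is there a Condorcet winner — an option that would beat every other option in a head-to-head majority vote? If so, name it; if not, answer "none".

Checking pairwise contests:
D beats A 125–0.
B beats D 91–34.
E beats B 67–58.
D beats E 88–37.
D beats C 121–4.
Every option loses at least one head-to-head, so there is no Condorcet winner.

none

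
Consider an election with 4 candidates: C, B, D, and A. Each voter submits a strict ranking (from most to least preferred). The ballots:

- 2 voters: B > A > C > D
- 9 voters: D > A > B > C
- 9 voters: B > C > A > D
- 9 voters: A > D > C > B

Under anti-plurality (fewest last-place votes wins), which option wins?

A

Last-place votes: C 9, B 9, D 11, A 0.
A is ranked last by the fewest voters, so A wins.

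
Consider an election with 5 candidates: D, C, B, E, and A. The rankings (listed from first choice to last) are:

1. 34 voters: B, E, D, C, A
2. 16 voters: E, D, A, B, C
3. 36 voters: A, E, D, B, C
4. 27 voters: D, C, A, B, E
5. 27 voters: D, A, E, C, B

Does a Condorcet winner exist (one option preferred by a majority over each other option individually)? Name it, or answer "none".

none

Checking pairwise contests:
E beats D 86–54.
D beats C 140–0.
D beats B 106–34.
A beats E 90–50.
D beats A 104–36.
Every option loses at least one head-to-head, so there is no Condorcet winner.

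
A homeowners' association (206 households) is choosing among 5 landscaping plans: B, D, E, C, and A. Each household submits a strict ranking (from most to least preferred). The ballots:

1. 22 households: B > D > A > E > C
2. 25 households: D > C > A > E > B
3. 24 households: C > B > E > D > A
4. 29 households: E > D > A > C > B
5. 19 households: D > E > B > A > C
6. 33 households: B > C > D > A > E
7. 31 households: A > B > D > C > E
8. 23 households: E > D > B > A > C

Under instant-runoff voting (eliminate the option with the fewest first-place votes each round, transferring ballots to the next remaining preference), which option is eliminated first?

Round 1: B 55, D 44, E 52, C 24, A 31. Eliminate C.

C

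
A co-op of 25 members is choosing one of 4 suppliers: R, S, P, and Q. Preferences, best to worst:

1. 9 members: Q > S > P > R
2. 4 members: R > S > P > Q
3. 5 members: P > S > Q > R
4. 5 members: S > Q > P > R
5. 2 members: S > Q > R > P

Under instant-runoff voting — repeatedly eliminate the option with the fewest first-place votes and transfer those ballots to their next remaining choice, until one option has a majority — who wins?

Round 1: R 4, S 7, P 5, Q 9. Eliminate R.
Round 2: S 11, P 5, Q 9. Eliminate P.
Round 3: S 16, Q 9. S has a majority.

S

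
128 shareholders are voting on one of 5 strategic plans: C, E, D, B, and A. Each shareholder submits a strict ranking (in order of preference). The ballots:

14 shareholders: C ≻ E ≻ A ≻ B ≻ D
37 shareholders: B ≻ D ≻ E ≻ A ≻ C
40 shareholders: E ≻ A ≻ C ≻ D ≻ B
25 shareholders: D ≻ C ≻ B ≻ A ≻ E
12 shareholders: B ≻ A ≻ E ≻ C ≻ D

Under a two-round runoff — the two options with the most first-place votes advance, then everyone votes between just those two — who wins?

Round 1 first-place votes: C 14, E 40, D 25, B 49, A 0.
B and E advance.
Runoff: B is preferred to E by 74 voters; E by 54.
B wins the runoff.

B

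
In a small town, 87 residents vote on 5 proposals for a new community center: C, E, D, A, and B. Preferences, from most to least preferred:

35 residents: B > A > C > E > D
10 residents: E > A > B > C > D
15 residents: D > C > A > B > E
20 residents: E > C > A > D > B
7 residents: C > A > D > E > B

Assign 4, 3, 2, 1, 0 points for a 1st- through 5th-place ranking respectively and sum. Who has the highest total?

A

C: 35·2 + 10·1 + 15·3 + 20·3 + 7·4 = 213
E: 35·1 + 10·4 + 15·0 + 20·4 + 7·1 = 162
D: 35·0 + 10·0 + 15·4 + 20·1 + 7·2 = 94
A: 35·3 + 10·3 + 15·2 + 20·2 + 7·3 = 226
B: 35·4 + 10·2 + 15·1 + 20·0 + 7·0 = 175
A has the highest Borda score (226).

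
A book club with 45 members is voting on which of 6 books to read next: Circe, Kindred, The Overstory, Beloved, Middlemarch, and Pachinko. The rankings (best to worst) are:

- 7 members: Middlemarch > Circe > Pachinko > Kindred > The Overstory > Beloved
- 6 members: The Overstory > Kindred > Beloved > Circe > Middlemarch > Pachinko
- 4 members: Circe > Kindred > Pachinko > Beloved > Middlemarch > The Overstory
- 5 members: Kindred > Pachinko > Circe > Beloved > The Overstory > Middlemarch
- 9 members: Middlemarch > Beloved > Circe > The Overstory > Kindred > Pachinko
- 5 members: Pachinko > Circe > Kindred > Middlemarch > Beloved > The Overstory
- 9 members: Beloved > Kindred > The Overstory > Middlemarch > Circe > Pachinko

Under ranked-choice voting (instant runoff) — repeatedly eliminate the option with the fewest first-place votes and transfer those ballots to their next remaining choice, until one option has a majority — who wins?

Round 1: Circe 4, Kindred 5, The Overstory 6, Beloved 9, Middlemarch 16, Pachinko 5. Eliminate Circe.
Round 2: Kindred 9, The Overstory 6, Beloved 9, Middlemarch 16, Pachinko 5. Eliminate Pachinko.
Round 3: Kindred 14, The Overstory 6, Beloved 9, Middlemarch 16. Eliminate The Overstory.
Round 4: Kindred 20, Beloved 9, Middlemarch 16. Eliminate Beloved.
Round 5: Kindred 29, Middlemarch 16. Kindred has a majority.

Kindred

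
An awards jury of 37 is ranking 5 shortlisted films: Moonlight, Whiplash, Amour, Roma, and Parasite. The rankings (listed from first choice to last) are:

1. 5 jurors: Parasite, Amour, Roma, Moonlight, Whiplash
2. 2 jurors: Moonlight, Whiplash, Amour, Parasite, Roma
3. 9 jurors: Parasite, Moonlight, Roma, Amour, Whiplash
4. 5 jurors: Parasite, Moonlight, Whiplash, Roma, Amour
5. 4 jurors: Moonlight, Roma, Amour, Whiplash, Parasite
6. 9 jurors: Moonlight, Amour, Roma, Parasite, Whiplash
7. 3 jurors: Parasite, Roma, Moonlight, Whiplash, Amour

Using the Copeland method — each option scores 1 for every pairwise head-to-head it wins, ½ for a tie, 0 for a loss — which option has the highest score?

Moonlight: beats Whiplash, Amour, and Roma; loses to Parasite → score 3.
Whiplash: loses to Moonlight, Amour, Roma, and Parasite → score 0.
Amour: beats Whiplash; loses to Moonlight, Roma, and Parasite → score 1.
Roma: beats Whiplash and Amour; loses to Moonlight and Parasite → score 2.
Parasite: beats Moonlight, Whiplash, Amour, and Roma → score 4.
Parasite has the best pairwise record.

Parasite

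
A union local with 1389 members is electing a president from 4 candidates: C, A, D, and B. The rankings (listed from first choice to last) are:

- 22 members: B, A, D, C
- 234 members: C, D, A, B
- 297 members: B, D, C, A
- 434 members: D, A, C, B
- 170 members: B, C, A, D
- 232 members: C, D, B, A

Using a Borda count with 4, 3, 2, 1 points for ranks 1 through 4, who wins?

C: 22·1 + 234·4 + 297·2 + 434·2 + 170·3 + 232·4 = 3858
A: 22·3 + 234·2 + 297·1 + 434·3 + 170·2 + 232·1 = 2705
D: 22·2 + 234·3 + 297·3 + 434·4 + 170·1 + 232·3 = 4239
B: 22·4 + 234·1 + 297·4 + 434·1 + 170·4 + 232·2 = 3088
D has the highest Borda score (4239).

D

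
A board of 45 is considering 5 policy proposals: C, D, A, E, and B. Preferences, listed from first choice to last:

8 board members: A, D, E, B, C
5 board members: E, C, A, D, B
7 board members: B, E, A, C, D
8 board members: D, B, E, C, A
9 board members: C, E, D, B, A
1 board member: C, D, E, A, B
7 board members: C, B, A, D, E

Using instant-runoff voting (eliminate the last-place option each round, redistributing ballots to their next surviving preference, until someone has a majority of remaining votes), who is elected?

Round 1: C 17, D 8, A 8, E 5, B 7. Eliminate E.
Round 2: C 22, D 8, A 8, B 7. Eliminate B.
Round 3: C 22, D 8, A 15. Eliminate D.
Round 4: C 30, A 15. C has a majority.

C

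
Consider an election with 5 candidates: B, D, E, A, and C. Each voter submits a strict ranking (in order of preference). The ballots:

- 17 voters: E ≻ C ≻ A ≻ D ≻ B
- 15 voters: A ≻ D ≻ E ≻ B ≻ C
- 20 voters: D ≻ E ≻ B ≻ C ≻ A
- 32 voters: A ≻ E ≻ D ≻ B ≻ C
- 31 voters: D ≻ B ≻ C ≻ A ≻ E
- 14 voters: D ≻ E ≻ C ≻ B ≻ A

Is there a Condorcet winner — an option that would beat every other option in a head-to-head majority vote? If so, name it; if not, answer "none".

D

D vs B: 129–0 for D.
D vs E: 80–49 for D.
D vs A: 65–64 for D.
D vs C: 112–17 for D.
D beats every other option head-to-head.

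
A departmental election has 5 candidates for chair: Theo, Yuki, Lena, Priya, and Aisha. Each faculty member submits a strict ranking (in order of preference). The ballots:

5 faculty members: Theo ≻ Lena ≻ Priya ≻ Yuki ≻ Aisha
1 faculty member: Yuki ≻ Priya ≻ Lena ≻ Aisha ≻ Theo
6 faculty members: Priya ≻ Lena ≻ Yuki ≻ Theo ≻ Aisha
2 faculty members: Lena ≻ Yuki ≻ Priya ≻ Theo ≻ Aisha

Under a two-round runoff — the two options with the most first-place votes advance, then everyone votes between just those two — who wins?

Priya

Round 1 first-place votes: Theo 5, Yuki 1, Lena 2, Priya 6, Aisha 0.
Priya and Theo advance.
Runoff: Priya is preferred to Theo by 9 voters; Theo by 5.
Priya wins the runoff.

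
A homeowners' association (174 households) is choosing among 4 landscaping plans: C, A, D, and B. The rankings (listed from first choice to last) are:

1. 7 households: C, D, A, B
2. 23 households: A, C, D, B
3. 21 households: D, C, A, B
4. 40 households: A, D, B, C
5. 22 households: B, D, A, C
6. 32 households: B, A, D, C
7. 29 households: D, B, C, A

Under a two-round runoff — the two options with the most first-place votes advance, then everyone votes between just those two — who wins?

A

Round 1 first-place votes: C 7, A 63, D 50, B 54.
A and B advance.
Runoff: A is preferred to B by 91 voters; B by 83.
A wins the runoff.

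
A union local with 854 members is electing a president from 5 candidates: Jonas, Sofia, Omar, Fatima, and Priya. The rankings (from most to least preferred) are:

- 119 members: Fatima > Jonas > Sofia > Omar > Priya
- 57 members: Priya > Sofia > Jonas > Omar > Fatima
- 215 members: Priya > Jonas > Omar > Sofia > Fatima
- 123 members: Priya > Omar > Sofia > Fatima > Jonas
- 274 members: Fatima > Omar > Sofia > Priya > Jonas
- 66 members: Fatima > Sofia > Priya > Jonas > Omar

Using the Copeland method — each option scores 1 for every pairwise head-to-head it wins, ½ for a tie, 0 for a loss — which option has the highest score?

Fatima

Jonas: beats Omar; loses to Sofia, Fatima, and Priya → score 1.
Sofia: beats Jonas and Priya; loses to Omar and Fatima → score 2.
Omar: beats Sofia; loses to Jonas, Fatima, and Priya → score 1.
Fatima: beats Jonas, Sofia, Omar, and Priya → score 4.
Priya: beats Jonas and Omar; loses to Sofia and Fatima → score 2.
Fatima has the best pairwise record.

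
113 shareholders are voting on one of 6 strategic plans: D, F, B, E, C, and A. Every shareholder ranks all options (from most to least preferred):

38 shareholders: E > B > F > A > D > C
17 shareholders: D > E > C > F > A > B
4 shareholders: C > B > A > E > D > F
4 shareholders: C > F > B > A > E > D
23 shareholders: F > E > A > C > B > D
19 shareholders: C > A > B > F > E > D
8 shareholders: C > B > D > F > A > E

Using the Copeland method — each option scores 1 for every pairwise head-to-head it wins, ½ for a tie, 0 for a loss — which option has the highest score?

E

D: loses to F, B, E, C, and A → score 0.
F: beats D, C, and A; loses to B and E → score 3.
B: beats D and F; loses to E, C, and A → score 2.
E: beats D, F, B, C, and A → score 5.
C: beats D and B; loses to F, E, and A → score 2.
A: beats D, B, and C; loses to F and E → score 3.
E has the best pairwise record.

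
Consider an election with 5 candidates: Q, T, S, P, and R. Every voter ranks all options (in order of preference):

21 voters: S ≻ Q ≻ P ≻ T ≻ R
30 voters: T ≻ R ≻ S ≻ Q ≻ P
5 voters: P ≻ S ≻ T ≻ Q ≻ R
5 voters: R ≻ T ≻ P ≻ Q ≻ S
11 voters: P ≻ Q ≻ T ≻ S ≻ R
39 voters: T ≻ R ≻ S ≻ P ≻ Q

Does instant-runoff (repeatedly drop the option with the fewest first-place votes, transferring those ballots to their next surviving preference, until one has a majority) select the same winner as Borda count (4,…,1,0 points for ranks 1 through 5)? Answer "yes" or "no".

yes

Instant-runoff — R1 Q 0, T 69, S 21, P 16, R 5 (T winner). Winner: T.
Borda — scores: Q 136, T 344, S 248, P 155, R 227. Winner: T.
The two methods agree.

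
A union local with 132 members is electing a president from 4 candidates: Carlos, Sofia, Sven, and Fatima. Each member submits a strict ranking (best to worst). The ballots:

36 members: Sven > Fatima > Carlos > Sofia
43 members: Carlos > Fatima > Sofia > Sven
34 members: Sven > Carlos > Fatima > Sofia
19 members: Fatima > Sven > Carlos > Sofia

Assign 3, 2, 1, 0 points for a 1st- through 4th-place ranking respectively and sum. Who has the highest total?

Carlos

Carlos: 36·1 + 43·3 + 34·2 + 19·1 = 252
Sofia: 36·0 + 43·1 + 34·0 + 19·0 = 43
Sven: 36·3 + 43·0 + 34·3 + 19·2 = 248
Fatima: 36·2 + 43·2 + 34·1 + 19·3 = 249
Carlos has the highest Borda score (252).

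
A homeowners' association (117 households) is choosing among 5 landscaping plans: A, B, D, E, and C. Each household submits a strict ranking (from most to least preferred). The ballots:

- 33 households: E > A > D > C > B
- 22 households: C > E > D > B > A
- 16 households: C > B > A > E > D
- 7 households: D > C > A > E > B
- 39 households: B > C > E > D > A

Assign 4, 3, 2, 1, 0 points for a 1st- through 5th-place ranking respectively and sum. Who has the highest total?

C

A: 33·3 + 22·0 + 16·2 + 7·2 + 39·0 = 145
B: 33·0 + 22·1 + 16·3 + 7·0 + 39·4 = 226
D: 33·2 + 22·2 + 16·0 + 7·4 + 39·1 = 177
E: 33·4 + 22·3 + 16·1 + 7·1 + 39·2 = 299
C: 33·1 + 22·4 + 16·4 + 7·3 + 39·3 = 323
C has the highest Borda score (323).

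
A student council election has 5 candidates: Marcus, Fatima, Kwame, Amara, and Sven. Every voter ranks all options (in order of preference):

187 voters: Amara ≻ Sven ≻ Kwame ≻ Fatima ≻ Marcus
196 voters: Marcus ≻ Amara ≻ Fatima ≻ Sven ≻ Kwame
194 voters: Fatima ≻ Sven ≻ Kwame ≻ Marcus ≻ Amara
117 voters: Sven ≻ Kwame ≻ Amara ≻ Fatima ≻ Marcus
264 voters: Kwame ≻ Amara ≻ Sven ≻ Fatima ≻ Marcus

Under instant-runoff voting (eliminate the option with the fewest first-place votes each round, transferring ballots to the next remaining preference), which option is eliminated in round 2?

Amara

Round 1: Marcus 196, Fatima 194, Kwame 264, Amara 187, Sven 117. Eliminate Sven.
Round 2: Marcus 196, Fatima 194, Kwame 381, Amara 187. Eliminate Amara.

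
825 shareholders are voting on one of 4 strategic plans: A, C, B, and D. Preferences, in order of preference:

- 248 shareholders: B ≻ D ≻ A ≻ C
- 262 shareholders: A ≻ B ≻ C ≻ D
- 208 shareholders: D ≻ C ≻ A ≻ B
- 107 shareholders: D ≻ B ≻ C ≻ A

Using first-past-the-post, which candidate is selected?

First-place votes: A 262, C 0, B 248, D 315.
D has the most first-place votes.

D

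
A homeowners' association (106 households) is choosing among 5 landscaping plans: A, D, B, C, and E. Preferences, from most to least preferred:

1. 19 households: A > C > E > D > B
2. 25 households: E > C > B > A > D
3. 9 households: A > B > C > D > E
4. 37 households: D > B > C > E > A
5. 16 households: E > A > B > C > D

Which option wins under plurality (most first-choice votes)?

E

First-place votes: A 28, D 37, B 0, C 0, E 41.
E has the most first-place votes.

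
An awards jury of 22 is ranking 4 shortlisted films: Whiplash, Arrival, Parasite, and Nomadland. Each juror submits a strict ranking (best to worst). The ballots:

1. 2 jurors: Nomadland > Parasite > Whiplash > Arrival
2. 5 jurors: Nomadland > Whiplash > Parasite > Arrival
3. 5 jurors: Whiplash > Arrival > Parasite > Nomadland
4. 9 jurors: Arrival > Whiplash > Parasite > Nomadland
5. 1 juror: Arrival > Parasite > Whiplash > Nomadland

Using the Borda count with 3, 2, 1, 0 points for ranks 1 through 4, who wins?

Whiplash

Whiplash: 2·1 + 5·2 + 5·3 + 9·2 + 1·1 = 46
Arrival: 2·0 + 5·0 + 5·2 + 9·3 + 1·3 = 40
Parasite: 2·2 + 5·1 + 5·1 + 9·1 + 1·2 = 25
Nomadland: 2·3 + 5·3 + 5·0 + 9·0 + 1·0 = 21
Whiplash has the highest Borda score (46).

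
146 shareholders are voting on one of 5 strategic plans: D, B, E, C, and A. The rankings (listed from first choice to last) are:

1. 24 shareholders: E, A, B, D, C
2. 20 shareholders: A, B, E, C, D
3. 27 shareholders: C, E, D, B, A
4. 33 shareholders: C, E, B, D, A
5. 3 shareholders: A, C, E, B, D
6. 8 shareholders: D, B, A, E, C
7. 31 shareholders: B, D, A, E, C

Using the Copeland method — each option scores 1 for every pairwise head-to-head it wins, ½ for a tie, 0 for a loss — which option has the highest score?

E

D: beats A; loses to B, E, and C → score 1.
B: beats D, C, and A; loses to E → score 3.
E: beats D, B, C, and A → score 4.
C: beats D; loses to B, E, and A → score 1.
A: beats C; loses to D, B, and E → score 1.
E has the best pairwise record.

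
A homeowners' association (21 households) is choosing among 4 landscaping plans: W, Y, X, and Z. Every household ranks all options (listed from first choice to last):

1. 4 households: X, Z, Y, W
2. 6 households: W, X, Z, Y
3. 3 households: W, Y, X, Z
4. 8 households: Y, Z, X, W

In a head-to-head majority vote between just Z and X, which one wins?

X

Voters preferring Z to X: 8; preferring X to Z: 13.
X wins the head-to-head.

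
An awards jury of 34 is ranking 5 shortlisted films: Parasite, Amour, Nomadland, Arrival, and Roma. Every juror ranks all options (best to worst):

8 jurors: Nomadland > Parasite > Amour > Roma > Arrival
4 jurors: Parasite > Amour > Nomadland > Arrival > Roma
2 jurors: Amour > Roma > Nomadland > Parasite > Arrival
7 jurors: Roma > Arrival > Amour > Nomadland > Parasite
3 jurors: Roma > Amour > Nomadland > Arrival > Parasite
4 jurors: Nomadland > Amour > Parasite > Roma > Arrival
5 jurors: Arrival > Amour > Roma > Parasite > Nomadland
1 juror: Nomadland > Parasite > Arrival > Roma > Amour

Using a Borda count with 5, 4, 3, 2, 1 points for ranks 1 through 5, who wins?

Parasite: 8·4 + 4·5 + 2·2 + 7·1 + 3·1 + 4·3 + 5·2 + 1·4 = 92
Amour: 8·3 + 4·4 + 2·5 + 7·3 + 3·4 + 4·4 + 5·4 + 1·1 = 120
Nomadland: 8·5 + 4·3 + 2·3 + 7·2 + 3·3 + 4·5 + 5·1 + 1·5 = 111
Arrival: 8·1 + 4·2 + 2·1 + 7·4 + 3·2 + 4·1 + 5·5 + 1·3 = 84
Roma: 8·2 + 4·1 + 2·4 + 7·5 + 3·5 + 4·2 + 5·3 + 1·2 = 103
Amour has the highest Borda score (120).

Amour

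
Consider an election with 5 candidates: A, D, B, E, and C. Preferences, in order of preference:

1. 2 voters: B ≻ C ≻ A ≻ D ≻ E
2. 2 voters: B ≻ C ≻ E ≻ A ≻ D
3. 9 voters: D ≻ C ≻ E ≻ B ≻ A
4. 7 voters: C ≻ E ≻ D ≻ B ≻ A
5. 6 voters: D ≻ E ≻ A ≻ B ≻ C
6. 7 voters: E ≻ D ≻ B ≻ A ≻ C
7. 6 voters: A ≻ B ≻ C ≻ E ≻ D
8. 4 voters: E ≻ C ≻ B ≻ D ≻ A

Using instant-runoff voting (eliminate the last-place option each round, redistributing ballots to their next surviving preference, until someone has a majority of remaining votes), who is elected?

Round 1: A 6, D 15, B 4, E 11, C 7. Eliminate B.
Round 2: A 6, D 15, E 11, C 11. Eliminate A.
Round 3: D 15, E 11, C 17. Eliminate E.
Round 4: D 22, C 21. D has a majority.

D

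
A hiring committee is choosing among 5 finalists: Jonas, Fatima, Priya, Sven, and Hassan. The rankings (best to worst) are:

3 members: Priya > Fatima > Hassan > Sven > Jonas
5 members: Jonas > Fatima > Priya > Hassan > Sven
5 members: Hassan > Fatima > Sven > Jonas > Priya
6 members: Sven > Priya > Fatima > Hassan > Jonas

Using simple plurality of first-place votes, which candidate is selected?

Sven

First-place votes: Jonas 5, Fatima 0, Priya 3, Sven 6, Hassan 5.
Sven has the most first-place votes.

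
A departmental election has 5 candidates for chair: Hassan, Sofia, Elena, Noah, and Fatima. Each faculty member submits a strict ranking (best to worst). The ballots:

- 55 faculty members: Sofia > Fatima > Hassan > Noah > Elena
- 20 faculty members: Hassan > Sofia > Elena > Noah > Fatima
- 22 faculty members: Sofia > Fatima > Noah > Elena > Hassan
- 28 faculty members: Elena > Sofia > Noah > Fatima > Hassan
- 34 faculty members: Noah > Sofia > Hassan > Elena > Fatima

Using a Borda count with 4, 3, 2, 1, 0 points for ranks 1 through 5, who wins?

Hassan: 55·2 + 20·4 + 22·0 + 28·0 + 34·2 = 258
Sofia: 55·4 + 20·3 + 22·4 + 28·3 + 34·3 = 554
Elena: 55·0 + 20·2 + 22·1 + 28·4 + 34·1 = 208
Noah: 55·1 + 20·1 + 22·2 + 28·2 + 34·4 = 311
Fatima: 55·3 + 20·0 + 22·3 + 28·1 + 34·0 = 259
Sofia has the highest Borda score (554).

Sofia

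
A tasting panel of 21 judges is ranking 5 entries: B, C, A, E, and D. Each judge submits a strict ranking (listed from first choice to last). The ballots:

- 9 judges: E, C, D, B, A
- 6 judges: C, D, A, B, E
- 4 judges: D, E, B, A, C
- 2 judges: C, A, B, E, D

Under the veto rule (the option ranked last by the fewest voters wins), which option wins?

Last-place votes: B 0, C 4, A 9, E 6, D 2.
B is ranked last by the fewest voters, so B wins.

B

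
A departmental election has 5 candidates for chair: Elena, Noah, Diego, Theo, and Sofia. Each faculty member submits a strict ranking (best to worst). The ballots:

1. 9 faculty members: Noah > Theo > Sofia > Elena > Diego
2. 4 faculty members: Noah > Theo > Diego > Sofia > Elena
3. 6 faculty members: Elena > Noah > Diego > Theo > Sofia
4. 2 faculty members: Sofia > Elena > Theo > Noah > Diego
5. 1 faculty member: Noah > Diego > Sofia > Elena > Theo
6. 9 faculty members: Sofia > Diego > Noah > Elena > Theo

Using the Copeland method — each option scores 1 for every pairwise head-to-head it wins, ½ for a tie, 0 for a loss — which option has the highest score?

Noah

Elena: beats Diego and Theo; loses to Noah and Sofia → score 2.
Noah: beats Elena, Diego, Theo, and Sofia → score 4.
Diego: beats Theo; loses to Elena, Noah, and Sofia → score 1.
Theo: beats Sofia; loses to Elena, Noah, and Diego → score 1.
Sofia: beats Elena and Diego; loses to Noah and Theo → score 2.
Noah has the best pairwise record.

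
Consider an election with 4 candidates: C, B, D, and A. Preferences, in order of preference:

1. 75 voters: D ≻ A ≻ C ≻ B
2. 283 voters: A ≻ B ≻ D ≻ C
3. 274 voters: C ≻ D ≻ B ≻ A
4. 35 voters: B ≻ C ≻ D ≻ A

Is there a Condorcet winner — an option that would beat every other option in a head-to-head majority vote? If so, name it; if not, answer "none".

D vs C: 358–309 for D.
D vs B: 349–318 for D.
D vs A: 384–283 for D.
D beats every other option head-to-head.

D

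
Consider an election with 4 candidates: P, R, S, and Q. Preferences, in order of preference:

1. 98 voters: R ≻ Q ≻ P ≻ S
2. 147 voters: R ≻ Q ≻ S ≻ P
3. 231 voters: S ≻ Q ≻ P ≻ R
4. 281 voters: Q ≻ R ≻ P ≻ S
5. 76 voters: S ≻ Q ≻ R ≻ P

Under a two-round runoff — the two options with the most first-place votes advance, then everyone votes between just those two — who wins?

Q

Round 1 first-place votes: P 0, R 245, S 307, Q 281.
S and Q advance.
Runoff: S is preferred to Q by 307 voters; Q by 526.
Q wins the runoff.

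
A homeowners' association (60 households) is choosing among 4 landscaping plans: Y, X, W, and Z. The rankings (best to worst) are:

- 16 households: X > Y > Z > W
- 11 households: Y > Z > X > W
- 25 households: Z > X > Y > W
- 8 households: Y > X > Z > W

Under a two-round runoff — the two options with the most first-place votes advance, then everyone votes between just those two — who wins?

Y

Round 1 first-place votes: Y 19, X 16, W 0, Z 25.
Z and Y advance.
Runoff: Z is preferred to Y by 25 voters; Y by 35.
Y wins the runoff.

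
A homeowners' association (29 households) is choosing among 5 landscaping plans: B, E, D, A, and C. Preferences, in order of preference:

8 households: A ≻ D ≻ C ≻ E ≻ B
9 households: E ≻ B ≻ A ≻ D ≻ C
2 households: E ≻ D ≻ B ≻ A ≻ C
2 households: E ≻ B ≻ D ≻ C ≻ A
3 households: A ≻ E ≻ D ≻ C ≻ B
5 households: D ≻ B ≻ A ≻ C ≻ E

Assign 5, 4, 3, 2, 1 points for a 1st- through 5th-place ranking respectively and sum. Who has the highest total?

A

B: 8·1 + 9·4 + 2·3 + 2·4 + 3·1 + 5·4 = 81
E: 8·2 + 9·5 + 2·5 + 2·5 + 3·4 + 5·1 = 98
D: 8·4 + 9·2 + 2·4 + 2·3 + 3·3 + 5·5 = 98
A: 8·5 + 9·3 + 2·2 + 2·1 + 3·5 + 5·3 = 103
C: 8·3 + 9·1 + 2·1 + 2·2 + 3·2 + 5·2 = 55
A has the highest Borda score (103).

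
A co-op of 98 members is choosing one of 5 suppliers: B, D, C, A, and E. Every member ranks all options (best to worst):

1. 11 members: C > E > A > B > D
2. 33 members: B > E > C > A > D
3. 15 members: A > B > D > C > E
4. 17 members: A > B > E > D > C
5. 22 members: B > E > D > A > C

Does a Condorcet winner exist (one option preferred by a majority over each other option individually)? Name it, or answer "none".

B vs D: 98–0 for B.
B vs C: 87–11 for B.
B vs A: 55–43 for B.
B vs E: 87–11 for B.
B beats every other option head-to-head.

B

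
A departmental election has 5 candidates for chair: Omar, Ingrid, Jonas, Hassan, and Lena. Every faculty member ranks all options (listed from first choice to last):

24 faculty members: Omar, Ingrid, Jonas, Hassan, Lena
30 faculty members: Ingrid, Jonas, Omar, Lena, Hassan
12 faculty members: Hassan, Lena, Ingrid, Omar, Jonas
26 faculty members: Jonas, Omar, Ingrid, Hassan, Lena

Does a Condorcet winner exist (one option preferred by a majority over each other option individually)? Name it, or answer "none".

none

Checking pairwise contests:
Jonas beats Omar 56–36.
Omar beats Ingrid 50–42.
Ingrid beats Jonas 66–26.
Omar beats Hassan 80–12.
Omar beats Lena 80–12.
Every option loses at least one head-to-head, so there is no Condorcet winner.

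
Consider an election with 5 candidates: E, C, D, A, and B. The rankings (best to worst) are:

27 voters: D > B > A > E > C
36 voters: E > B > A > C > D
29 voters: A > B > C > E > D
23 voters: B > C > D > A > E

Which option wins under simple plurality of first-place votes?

First-place votes: E 36, C 0, D 27, A 29, B 23.
E has the most first-place votes.

E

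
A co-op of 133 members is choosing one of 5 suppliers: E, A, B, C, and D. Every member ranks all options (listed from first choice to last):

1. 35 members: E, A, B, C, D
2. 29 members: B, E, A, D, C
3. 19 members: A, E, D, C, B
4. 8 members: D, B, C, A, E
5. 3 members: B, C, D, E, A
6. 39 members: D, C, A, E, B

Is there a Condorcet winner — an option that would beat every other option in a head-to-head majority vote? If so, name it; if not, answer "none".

E vs A: 67–66 for E.
E vs B: 93–40 for E.
E vs C: 83–50 for E.
E vs D: 83–50 for E.
E beats every other option head-to-head.

E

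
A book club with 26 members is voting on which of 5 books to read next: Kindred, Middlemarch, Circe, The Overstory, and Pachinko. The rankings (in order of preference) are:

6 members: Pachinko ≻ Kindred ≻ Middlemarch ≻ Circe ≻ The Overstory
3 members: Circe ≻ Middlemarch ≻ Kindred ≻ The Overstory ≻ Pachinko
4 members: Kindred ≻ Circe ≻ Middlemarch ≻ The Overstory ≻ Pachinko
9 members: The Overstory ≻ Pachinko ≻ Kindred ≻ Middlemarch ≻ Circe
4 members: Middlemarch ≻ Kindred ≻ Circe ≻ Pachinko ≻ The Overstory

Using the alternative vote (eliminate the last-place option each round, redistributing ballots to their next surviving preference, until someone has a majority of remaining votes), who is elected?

Round 1: Kindred 4, Middlemarch 4, Circe 3, The Overstory 9, Pachinko 6. Eliminate Circe.
Round 2: Kindred 4, Middlemarch 7, The Overstory 9, Pachinko 6. Eliminate Kindred.
Round 3: Middlemarch 11, The Overstory 9, Pachinko 6. Eliminate Pachinko.
Round 4: Middlemarch 17, The Overstory 9. Middlemarch has a majority.

Middlemarch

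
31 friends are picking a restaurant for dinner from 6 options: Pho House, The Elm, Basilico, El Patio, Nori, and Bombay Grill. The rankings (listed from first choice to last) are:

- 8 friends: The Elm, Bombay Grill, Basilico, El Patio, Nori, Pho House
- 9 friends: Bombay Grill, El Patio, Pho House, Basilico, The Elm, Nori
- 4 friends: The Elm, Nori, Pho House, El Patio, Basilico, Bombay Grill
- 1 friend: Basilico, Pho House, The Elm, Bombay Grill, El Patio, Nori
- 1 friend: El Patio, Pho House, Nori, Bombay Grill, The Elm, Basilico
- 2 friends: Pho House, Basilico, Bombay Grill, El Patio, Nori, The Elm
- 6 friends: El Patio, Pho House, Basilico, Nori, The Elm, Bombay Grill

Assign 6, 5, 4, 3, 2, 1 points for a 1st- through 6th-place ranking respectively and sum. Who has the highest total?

Pho House: 8·1 + 9·4 + 4·4 + 1·5 + 1·5 + 2·6 + 6·5 = 112
The Elm: 8·6 + 9·2 + 4·6 + 1·4 + 1·2 + 2·1 + 6·2 = 110
Basilico: 8·4 + 9·3 + 4·2 + 1·6 + 1·1 + 2·5 + 6·4 = 108
El Patio: 8·3 + 9·5 + 4·3 + 1·2 + 1·6 + 2·3 + 6·6 = 131
Nori: 8·2 + 9·1 + 4·5 + 1·1 + 1·4 + 2·2 + 6·3 = 72
Bombay Grill: 8·5 + 9·6 + 4·1 + 1·3 + 1·3 + 2·4 + 6·1 = 118
El Patio has the highest Borda score (131).

El Patio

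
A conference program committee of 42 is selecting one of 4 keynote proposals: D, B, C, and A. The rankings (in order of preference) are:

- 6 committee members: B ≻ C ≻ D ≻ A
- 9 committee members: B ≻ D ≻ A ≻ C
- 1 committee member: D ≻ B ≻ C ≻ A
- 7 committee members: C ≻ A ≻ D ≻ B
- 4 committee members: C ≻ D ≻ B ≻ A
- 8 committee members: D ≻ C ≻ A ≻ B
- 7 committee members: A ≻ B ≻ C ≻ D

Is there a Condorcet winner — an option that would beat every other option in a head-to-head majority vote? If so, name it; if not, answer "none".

none

Checking pairwise contests:
B beats D 22–20.
A beats B 22–20.
B beats C 23–19.
D beats A 28–14.
Every option loses at least one head-to-head, so there is no Condorcet winner.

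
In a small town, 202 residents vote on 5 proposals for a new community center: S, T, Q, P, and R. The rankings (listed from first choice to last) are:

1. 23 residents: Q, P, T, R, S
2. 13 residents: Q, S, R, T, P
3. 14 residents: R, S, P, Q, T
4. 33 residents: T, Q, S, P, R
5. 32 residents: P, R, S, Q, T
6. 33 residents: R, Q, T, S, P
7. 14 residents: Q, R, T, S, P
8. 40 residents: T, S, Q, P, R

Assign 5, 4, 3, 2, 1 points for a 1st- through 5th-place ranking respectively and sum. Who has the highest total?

S: 23·1 + 13·4 + 14·4 + 33·3 + 32·3 + 33·2 + 14·2 + 40·4 = 580
T: 23·3 + 13·2 + 14·1 + 33·5 + 32·1 + 33·3 + 14·3 + 40·5 = 647
Q: 23·5 + 13·5 + 14·2 + 33·4 + 32·2 + 33·4 + 14·5 + 40·3 = 726
P: 23·4 + 13·1 + 14·3 + 33·2 + 32·5 + 33·1 + 14·1 + 40·2 = 500
R: 23·2 + 13·3 + 14·5 + 33·1 + 32·4 + 33·5 + 14·4 + 40·1 = 577
Q has the highest Borda score (726).

Q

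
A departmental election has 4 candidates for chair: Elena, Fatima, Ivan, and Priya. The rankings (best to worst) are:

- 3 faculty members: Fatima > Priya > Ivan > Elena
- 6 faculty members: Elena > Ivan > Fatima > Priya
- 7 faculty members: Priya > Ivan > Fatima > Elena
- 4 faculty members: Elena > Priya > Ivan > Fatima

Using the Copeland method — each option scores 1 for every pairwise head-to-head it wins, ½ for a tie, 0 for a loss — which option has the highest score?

Priya

Elena: ties Fatima, Ivan, and Priya → score 1.5.
Fatima: ties Elena; loses to Ivan and Priya → score 0.5.
Ivan: beats Fatima; ties Elena; loses to Priya → score 1.5.
Priya: beats Fatima and Ivan; ties Elena → score 2.5.
Priya has the best pairwise record.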